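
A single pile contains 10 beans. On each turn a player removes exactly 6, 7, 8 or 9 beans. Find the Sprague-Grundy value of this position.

Grundy values for subtraction set {6, 7, 8, 9}:
g(0) = mex{} = 0
g(1) = mex{} = 0
g(2) = mex{} = 0
g(3) = mex{} = 0
g(4) = mex{} = 0
g(5) = mex{} = 0
g(6) = mex{0} = 1
g(7) = mex{0} = 1
g(8) = mex{0} = 1
g(9) = mex{0} = 1
g(10) = mex{0} = 1
So g(10) = 1.

1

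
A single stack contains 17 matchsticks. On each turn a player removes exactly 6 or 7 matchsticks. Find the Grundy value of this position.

0

Grundy values for subtraction set {6, 7}:
k:     0  1  2  3  4  5  6  7  8  9 10 11 12 13 14 15 16 17
g(k):  0  0  0  0  0  0  1  1  1  1  1  1  2  0  0  0  0  0
So g(17) = 0.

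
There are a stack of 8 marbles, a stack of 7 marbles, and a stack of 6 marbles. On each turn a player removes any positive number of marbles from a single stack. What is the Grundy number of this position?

9

Nim-sum: 8 XOR 7 XOR 6 = 9.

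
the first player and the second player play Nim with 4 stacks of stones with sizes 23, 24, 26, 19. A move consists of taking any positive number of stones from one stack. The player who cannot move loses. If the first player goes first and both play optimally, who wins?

Bitwise XOR of the heap sizes:
  10111  (23)
  11000  (24)
  11010  (26)
  10011  (19)
  -----
  00110  (6)
The nim-sum is 6 ≠ 0, so this is an N-position: the player to move can win; the first player has a winning move.

the first player wins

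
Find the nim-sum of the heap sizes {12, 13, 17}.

In binary:
  01100  (12)
  01101  (13)
  10001  (17)
  -----
  10000  (16)

16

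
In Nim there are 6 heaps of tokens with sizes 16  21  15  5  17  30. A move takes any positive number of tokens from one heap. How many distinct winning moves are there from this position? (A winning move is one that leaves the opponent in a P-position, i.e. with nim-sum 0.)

0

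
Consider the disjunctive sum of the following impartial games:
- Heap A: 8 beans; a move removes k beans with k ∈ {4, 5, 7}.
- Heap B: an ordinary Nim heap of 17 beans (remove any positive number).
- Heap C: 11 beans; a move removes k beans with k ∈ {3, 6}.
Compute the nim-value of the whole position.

19

Grundy values for heap A (subtraction set {4, 5, 7}):
g(0) = mex{} = 0
g(1) = mex{} = 0
g(2) = mex{} = 0
g(3) = mex{} = 0
g(4) = mex{0} = 1
g(5) = mex{0} = 1
g(6) = mex{0} = 1
g(7) = mex{0} = 1
g(8) = mex{0,1} = 2
So g(8) = 2.
Heap B is a plain Nim heap of size 17, so its Grundy value is 17.
Build the Grundy sequence for heap C with g(k) = mex{g(k−s) : s ∈ {3, 6}, s ≤ k}:
k:     0  1  2  3  4  5  6  7  8  9 10 11
g(k):  0  0  0  1  1  1  2  2  2  0  0  0
So g(11) = 0.
The value of a disjunctive sum is the nim-sum of the parts.
Combined value = 2 ⊕ 17 ⊕ 0 = 19.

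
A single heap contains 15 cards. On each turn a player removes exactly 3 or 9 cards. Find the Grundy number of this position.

1

Grundy values for subtraction set {3, 9}:
k:     0  1  2  3  4  5  6  7  8  9 10 11 12 13 14 15
g(k):  0  0  0  1  1  1  0  0  0  1  1  1  0  0  0  1
So g(15) = 1.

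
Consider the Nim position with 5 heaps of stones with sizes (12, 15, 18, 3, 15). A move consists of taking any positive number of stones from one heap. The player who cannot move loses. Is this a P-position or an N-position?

In binary:
  01100  (12)
  01111  (15)
  10010  (18)
  00011  (3)
  01111  (15)
  -----
  11101  (29)
The nim-sum is 29 ≠ 0, so this is an N-position: the player to move can win.

N-position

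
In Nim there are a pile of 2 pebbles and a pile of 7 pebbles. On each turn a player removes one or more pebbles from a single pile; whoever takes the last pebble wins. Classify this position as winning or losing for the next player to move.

Winning position

Nim-sum: 2 ^ 7 = 5.
The nim-sum is 5 ≠ 0, so this is an N-position: the player to move can win.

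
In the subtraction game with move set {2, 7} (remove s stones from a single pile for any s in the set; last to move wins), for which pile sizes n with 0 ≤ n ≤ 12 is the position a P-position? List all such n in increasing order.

0, 1, 4, 5, 9, 10

Grundy values for subtraction set {2, 7}:
k:     0  1  2  3  4  5  6  7  8  9 10 11 12
g(k):  0  0  1  1  0  0  1  1  2  0  0  1  1
The P-positions (g = 0) in 0..12 are 0, 1, 4, 5, 9, 10.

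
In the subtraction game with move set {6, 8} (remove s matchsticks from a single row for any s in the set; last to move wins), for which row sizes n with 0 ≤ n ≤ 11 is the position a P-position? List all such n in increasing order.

Compute g(0), g(1), … for moves {6, 8}:
k:     0  1  2  3  4  5  6  7  8  9 10 11
g(k):  0  0  0  0  0  0  1  1  1  1  1  1
The P-positions (g = 0) in 0..11 are 0, 1, 2, 3, 4, 5.

0, 1, 2, 3, 4, 5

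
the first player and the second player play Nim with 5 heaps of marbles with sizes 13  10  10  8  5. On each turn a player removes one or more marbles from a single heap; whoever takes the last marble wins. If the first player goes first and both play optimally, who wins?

the second player wins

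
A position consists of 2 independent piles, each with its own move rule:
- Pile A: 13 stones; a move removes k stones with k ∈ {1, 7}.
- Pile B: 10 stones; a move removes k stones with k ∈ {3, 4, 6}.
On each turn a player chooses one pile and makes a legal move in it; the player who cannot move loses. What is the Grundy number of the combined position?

Grundy values for pile A (subtraction set {1, 7}):
g(0) = mex{} = 0
g(1) = mex{0} = 1
g(2) = mex{1} = 0
g(3) = mex{0} = 1
g(4) = mex{1} = 0
g(5) = mex{0} = 1
g(6) = mex{1} = 0
g(7) = mex{0} = 1
g(8) = mex{1} = 0
g(9) = mex{0} = 1
g(10) = mex{1} = 0
g(11) = mex{0} = 1
g(12) = mex{1} = 0
g(13) = mex{0} = 1
So g(13) = 1.
For pile B, compute g(0), g(1), … with moves {3, 4, 6}:
g(0) = mex{} = 0
g(1) = mex{} = 0
g(2) = mex{} = 0
g(3) = mex{0} = 1
g(4) = mex{0} = 1
g(5) = mex{0} = 1
g(6) = mex{0,1} = 2
g(7) = mex{0,1} = 2
g(8) = mex{0,1} = 2
g(9) = mex{1,2} = 0
g(10) = mex{1,2} = 0
So g(10) = 0.
By the Sprague-Grundy theorem, the Grundy value of a sum of independent games is the XOR of the component values.
Combined value = 1 XOR 0 = 1.

1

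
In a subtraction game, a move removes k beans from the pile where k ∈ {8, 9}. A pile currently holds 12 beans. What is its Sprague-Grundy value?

Grundy values for subtraction set {8, 9}:
g(0) = mex{} = 0
g(1) = mex{} = 0
g(2) = mex{} = 0
g(3) = mex{} = 0
g(4) = mex{} = 0
g(5) = mex{} = 0
g(6) = mex{} = 0
g(7) = mex{} = 0
g(8) = mex{0} = 1
g(9) = mex{0} = 1
g(10) = mex{0} = 1
g(11) = mex{0} = 1
g(12) = mex{0} = 1
So g(12) = 1.

1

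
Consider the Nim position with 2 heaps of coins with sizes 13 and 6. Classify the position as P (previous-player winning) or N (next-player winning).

N-position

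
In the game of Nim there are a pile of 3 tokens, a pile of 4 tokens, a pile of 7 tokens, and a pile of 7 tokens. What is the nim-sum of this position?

7

Nim-sum: 3 ⊕ 4 ⊕ 7 ⊕ 7 = 7.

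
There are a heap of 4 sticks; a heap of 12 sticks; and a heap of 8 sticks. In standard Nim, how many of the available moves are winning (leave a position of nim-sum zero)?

0

Compute the nim-sum pairwise:
4 ^ 12 = 8
8 ^ 8 = 0
The nim-sum is already 0, so every move leaves a nonzero nim-sum — there are no winning moves.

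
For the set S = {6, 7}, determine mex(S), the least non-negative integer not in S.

0

0 is not in the set, so the mex is 0.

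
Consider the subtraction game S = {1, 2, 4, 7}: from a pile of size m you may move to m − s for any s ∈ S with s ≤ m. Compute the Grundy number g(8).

Grundy values for subtraction set {1, 2, 4, 7}:
g(0) = mex{} = 0
g(1) = mex{0} = 1
g(2) = mex{0,1} = 2
g(3) = mex{1,2} = 0
g(4) = mex{0,2} = 1
g(5) = mex{0,1} = 2
g(6) = mex{1,2} = 0
g(7) = mex{0,2} = 1
g(8) = mex{0,1} = 2
So g(8) = 2.

2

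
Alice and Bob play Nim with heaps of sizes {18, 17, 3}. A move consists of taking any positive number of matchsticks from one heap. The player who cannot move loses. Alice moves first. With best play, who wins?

Bob wins

Nim-sum: 18 ^ 17 ^ 3 = 0.
The nim-sum is 0, so this is a P-position: the player to move is in a losing position under optimal play; Alice is about to move from it and so loses — Bob wins.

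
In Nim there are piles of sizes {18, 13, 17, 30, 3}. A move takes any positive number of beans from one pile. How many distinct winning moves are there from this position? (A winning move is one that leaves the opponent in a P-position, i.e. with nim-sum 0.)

3

Compute the nim-sum pairwise:
18 ^ 13 = 31
31 ^ 17 = 14
14 ^ 30 = 16
16 ^ 3 = 19
The overall nim-sum is X = 19. A pile of size p has a winning move iff p XOR X < p (reduce it to p XOR X).
  18: 18 XOR 19 = 1 < 18 — winning move (to 1).
  13: 13 XOR 19 = 30 ≥ 13 — no move.
  17: 17 XOR 19 = 2 < 17 — winning move (to 2).
  30: 30 XOR 19 = 13 < 30 — winning move (to 13).
  3: 3 XOR 19 = 16 ≥ 3 — no move.
That gives 3 winning moves.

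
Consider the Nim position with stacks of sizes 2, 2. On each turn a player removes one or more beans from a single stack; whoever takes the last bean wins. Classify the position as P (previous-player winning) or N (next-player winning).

Compute the nim-sum pairwise:
2 ^ 2 = 0
The nim-sum is 0, so this is a P-position: the player to move is in a losing position under optimal play.

P-position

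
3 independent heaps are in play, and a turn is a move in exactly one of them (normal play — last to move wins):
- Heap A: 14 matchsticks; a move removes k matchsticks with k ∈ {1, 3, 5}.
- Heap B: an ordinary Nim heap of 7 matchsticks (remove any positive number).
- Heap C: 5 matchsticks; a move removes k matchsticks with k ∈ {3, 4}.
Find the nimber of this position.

6

Build the Grundy sequence for heap A with g(k) = mex{g(k−s) : s ∈ {1, 3, 5}, s ≤ k}:
g(0) = mex{} = 0
g(1) = mex{0} = 1
g(2) = mex{1} = 0
g(3) = mex{0} = 1
g(4) = mex{1} = 0
g(5) = mex{0} = 1
g(6) = mex{1} = 0
g(7) = mex{0} = 1
g(8) = mex{1} = 0
g(9) = mex{0} = 1
g(10) = mex{1} = 0
g(11) = mex{0} = 1
g(12) = mex{1} = 0
g(13) = mex{0} = 1
g(14) = mex{1} = 0
So g(14) = 0.
Heap B is a plain Nim heap of size 7, so its Grundy value is 7.
For heap C, compute g(0), g(1), … with moves {3, 4}:
g(0) = mex{} = 0
g(1) = mex{} = 0
g(2) = mex{} = 0
g(3) = mex{0} = 1
g(4) = mex{0} = 1
g(5) = mex{0} = 1
So g(5) = 1.
The value of a disjunctive sum is the nim-sum of the parts.
Combined value = 0 ⊕ 7 ⊕ 1 = 6.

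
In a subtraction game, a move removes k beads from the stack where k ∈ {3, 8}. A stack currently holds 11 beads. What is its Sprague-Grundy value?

0

Grundy values for subtraction set {3, 8}:
k:     0  1  2  3  4  5  6  7  8  9 10 11
g(k):  0  0  0  1  1  1  0  0  2  1  1  0
So g(11) = 0.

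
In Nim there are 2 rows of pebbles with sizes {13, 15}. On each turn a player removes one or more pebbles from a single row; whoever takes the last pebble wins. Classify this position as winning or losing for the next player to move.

Winning position

Compute the nim-sum pairwise:
13 XOR 15 = 2
The nim-sum is 2 ≠ 0, so this is an N-position: the player to move can win.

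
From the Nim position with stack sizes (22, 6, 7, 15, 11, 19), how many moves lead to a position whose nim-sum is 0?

0

Compute the nim-sum pairwise:
22 ^ 6 = 16
16 ^ 7 = 23
23 ^ 15 = 24
24 ^ 11 = 19
19 ^ 19 = 0
The nim-sum is already 0, so every move leaves a nonzero nim-sum — there are no winning moves.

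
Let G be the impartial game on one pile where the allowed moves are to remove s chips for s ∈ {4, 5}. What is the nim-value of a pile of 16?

1

Build the Grundy sequence with g(k) = mex{g(k−s) : s ∈ {4, 5}, s ≤ k}:
k:     0  1  2  3  4  5  6  7  8  9 10 11 12 13 14 15 16
g(k):  0  0  0  0  1  1  1  1  2  0  0  0  0  1  1  1  1
So g(16) = 1.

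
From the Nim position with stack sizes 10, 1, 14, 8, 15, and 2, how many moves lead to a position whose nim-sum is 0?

Nim-sum: 10 XOR 1 XOR 14 XOR 8 XOR 15 XOR 2 = 0.
The nim-sum is already 0, so every move leaves a nonzero nim-sum — there are no winning moves.

0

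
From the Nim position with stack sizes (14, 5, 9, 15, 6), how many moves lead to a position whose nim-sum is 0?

Compute the nim-sum pairwise:
14 ^ 5 = 11
11 ^ 9 = 2
2 ^ 15 = 13
13 ^ 6 = 11
The overall nim-sum is X = 11. A stack of size p has a winning move iff p XOR X < p (reduce it to p XOR X).
  14: 14 XOR 11 = 5 < 14 — winning move (to 5).
  5: 5 XOR 11 = 14 ≥ 5 — no move.
  9: 9 XOR 11 = 2 < 9 — winning move (to 2).
  15: 15 XOR 11 = 4 < 15 — winning move (to 4).
  6: 6 XOR 11 = 13 ≥ 6 — no move.
That gives 3 winning moves.

3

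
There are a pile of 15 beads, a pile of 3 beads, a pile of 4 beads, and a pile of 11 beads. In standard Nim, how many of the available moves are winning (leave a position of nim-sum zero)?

Compute the nim-sum pairwise:
15 XOR 3 = 12
12 XOR 4 = 8
8 XOR 11 = 3
The overall nim-sum is X = 3. A pile of size p has a winning move iff p XOR X < p (reduce it to p XOR X).
  15: 15 XOR 3 = 12 < 15 — winning move (to 12).
  3: 3 XOR 3 = 0 < 3 — winning move (to 0).
  4: 4 XOR 3 = 7 ≥ 4 — no move.
  11: 11 XOR 3 = 8 < 11 — winning move (to 8).
That gives 3 winning moves.

3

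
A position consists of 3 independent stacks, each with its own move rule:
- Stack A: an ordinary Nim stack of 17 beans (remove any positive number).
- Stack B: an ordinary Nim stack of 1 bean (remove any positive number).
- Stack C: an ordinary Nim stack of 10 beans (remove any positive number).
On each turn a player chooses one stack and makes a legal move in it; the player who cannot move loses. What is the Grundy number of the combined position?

26

Stack A is a plain Nim stack of size 17, so its Grundy value is 17.
Stack B is a plain Nim stack of size 1, so its Grundy value is 1.
Stack C is a plain Nim stack of size 10, so its Grundy value is 10.
The value of a disjunctive sum is the nim-sum of the parts.
Combined value = 17 XOR 1 XOR 10 = 26.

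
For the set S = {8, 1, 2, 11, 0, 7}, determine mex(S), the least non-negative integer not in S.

3

The values 0, 1, 2 are all present; 3 is the first non-negative integer missing from the set.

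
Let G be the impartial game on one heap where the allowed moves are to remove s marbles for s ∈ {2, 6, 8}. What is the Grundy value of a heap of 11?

Grundy values for subtraction set {2, 6, 8}:
k:     0  1  2  3  4  5  6  7  8  9 10 11
g(k):  0  0  1  1  0  0  1  1  2  2  3  3
So g(11) = 3.

3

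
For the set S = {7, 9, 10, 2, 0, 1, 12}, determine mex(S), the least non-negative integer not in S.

The values 0, 1, 2 are all present; 3 is the first non-negative integer missing from the set.

3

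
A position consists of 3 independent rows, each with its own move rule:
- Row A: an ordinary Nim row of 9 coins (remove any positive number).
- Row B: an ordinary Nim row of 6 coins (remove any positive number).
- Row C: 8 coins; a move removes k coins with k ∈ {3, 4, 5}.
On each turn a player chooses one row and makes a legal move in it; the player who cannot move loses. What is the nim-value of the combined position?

15

Row A is a plain Nim row of size 9, so its Grundy value is 9.
Row B is a plain Nim row of size 6, so its Grundy value is 6.
Grundy values for row C (subtraction set {3, 4, 5}):
k:     0  1  2  3  4  5  6  7  8
g(k):  0  0  0  1  1  1  2  2  0
So g(8) = 0.
The value of a disjunctive sum is the nim-sum of the parts.
Combined value = 9 ⊕ 6 ⊕ 0 = 15.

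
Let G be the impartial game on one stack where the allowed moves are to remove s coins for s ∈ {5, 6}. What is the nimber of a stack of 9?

1

Compute g(0), g(1), … for moves {5, 6}:
k:     0  1  2  3  4  5  6  7  8  9
g(k):  0  0  0  0  0  1  1  1  1  1
So g(9) = 1.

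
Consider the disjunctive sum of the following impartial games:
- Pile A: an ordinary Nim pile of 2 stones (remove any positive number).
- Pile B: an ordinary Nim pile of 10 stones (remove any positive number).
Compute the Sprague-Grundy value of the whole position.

8

Pile A is a plain Nim pile of size 2, so its Grundy value is 2.
Pile B is a plain Nim pile of size 10, so its Grundy value is 10.
The value of a disjunctive sum is the nim-sum of the parts.
Combined value = 2 ⊕ 10 = 8.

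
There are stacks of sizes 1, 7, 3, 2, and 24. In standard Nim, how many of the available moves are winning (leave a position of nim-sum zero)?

Write each in binary and XOR column by column:
  00001  (1)
  00111  (7)
  00011  (3)
  00010  (2)
  11000  (24)
  -----
  11111  (31)
The overall nim-sum is X = 31. A stack of size p has a winning move iff p XOR X < p (reduce it to p XOR X).
  1: 1 XOR 31 = 30 ≥ 1 — no move.
  7: 7 XOR 31 = 24 ≥ 7 — no move.
  3: 3 XOR 31 = 28 ≥ 3 — no move.
  2: 2 XOR 31 = 29 ≥ 2 — no move.
  24: 24 XOR 31 = 7 < 24 — winning move (to 7).
That gives 1 winning move.

1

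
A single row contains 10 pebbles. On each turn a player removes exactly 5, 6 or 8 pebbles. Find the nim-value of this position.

2

Grundy values for subtraction set {5, 6, 8}:
k:     0  1  2  3  4  5  6  7  8  9 10
g(k):  0  0  0  0  0  1  1  1  1  1  2
So g(10) = 2.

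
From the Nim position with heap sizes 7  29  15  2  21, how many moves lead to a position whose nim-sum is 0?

3

Write each in binary and XOR column by column:
  00111  (7)
  11101  (29)
  01111  (15)
  00010  (2)
  10101  (21)
  -----
  00010  (2)
The overall nim-sum is X = 2. A heap of size p has a winning move iff p XOR X < p (reduce it to p XOR X).
  7: 7 XOR 2 = 5 < 7 — winning move (to 5).
  29: 29 XOR 2 = 31 ≥ 29 — no move.
  15: 15 XOR 2 = 13 < 15 — winning move (to 13).
  2: 2 XOR 2 = 0 < 2 — winning move (to 0).
  21: 21 XOR 2 = 23 ≥ 21 — no move.
That gives 3 winning moves.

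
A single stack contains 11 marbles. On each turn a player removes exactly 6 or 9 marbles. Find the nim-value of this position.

Compute g(0), g(1), … for moves {6, 9}:
g(0) = mex{} = 0
g(1) = mex{} = 0
g(2) = mex{} = 0
g(3) = mex{} = 0
g(4) = mex{} = 0
g(5) = mex{} = 0
g(6) = mex{0} = 1
g(7) = mex{0} = 1
g(8) = mex{0} = 1
g(9) = mex{0} = 1
g(10) = mex{0} = 1
g(11) = mex{0} = 1
So g(11) = 1.

1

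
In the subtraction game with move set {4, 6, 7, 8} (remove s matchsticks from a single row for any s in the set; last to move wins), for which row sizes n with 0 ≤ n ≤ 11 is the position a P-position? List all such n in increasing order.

0, 1, 2, 3

Compute g(0), g(1), … for moves {4, 6, 7, 8}:
k:     0  1  2  3  4  5  6  7  8  9 10 11
g(k):  0  0  0  0  1  1  1  1  2  2  2  2
The P-positions (g = 0) in 0..11 are 0, 1, 2, 3.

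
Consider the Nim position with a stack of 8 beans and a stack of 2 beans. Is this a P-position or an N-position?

Nim-sum: 8 ⊕ 2 = 10.
The nim-sum is 10 ≠ 0, so this is an N-position: the player to move can win.

N-position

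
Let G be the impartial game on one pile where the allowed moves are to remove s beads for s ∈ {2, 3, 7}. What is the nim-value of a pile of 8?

1

Grundy values for subtraction set {2, 3, 7}:
g(0) = mex{} = 0
g(1) = mex{} = 0
g(2) = mex{0} = 1
g(3) = mex{0} = 1
g(4) = mex{0,1} = 2
g(5) = mex{1} = 0
g(6) = mex{1,2} = 0
g(7) = mex{0,2} = 1
g(8) = mex{0} = 1
So g(8) = 1.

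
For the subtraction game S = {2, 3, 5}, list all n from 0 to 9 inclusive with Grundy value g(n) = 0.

0, 1, 7, 8

Grundy values for subtraction set {2, 3, 5}:
k:     0  1  2  3  4  5  6  7  8  9
g(k):  0  0  1  1  2  2  3  0  0  1
The P-positions (g = 0) in 0..9 are 0, 1, 7, 8.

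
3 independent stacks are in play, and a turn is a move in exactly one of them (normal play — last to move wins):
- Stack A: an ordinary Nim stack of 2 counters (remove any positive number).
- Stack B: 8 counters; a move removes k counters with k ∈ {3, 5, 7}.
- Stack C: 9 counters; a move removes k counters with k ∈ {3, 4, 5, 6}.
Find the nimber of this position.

Stack A is a plain Nim stack of size 2, so its Grundy value is 2.
For stack B, compute g(0), g(1), … with moves {3, 5, 7}:
g(0) = mex{} = 0
g(1) = mex{} = 0
g(2) = mex{} = 0
g(3) = mex{0} = 1
g(4) = mex{0} = 1
g(5) = mex{0} = 1
g(6) = mex{0,1} = 2
g(7) = mex{0,1} = 2
g(8) = mex{0,1} = 2
So g(8) = 2.
Build the Grundy sequence for stack C with g(k) = mex{g(k−s) : s ∈ {3, 4, 5, 6}, s ≤ k}:
g(0) = mex{} = 0
g(1) = mex{} = 0
g(2) = mex{} = 0
g(3) = mex{0} = 1
g(4) = mex{0} = 1
g(5) = mex{0} = 1
g(6) = mex{0,1} = 2
g(7) = mex{0,1} = 2
g(8) = mex{0,1} = 2
g(9) = mex{1,2} = 0
So g(9) = 0.
By the Sprague-Grundy theorem, the Grundy value of a sum of independent games is the XOR of the component values.
Combined value = 2 XOR 2 XOR 0 = 0.

0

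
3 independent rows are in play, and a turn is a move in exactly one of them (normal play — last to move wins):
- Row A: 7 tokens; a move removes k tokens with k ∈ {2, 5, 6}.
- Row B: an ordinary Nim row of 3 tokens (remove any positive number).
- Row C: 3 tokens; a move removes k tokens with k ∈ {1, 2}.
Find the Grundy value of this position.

Grundy values for row A (subtraction set {2, 5, 6}):
k:     0  1  2  3  4  5  6  7
g(k):  0  0  1  1  0  2  1  3
So g(7) = 3.
Row B is a plain Nim row of size 3, so its Grundy value is 3.
Build the Grundy sequence for row C with g(k) = mex{g(k−s) : s ∈ {1, 2}, s ≤ k}:
g(0) = mex{} = 0
g(1) = mex{0} = 1
g(2) = mex{0,1} = 2
g(3) = mex{1,2} = 0
So g(3) = 0.
By the Sprague-Grundy theorem, the Grundy value of a sum of independent games is the XOR of the component values.
Combined value = 3 XOR 3 XOR 0 = 0.

0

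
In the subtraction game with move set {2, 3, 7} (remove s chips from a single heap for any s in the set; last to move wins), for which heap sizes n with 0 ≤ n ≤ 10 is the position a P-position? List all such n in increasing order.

Build the Grundy sequence with g(k) = mex{g(k−s) : s ∈ {2, 3, 7}, s ≤ k}:
k:     0  1  2  3  4  5  6  7  8  9 10
g(k):  0  0  1  1  2  0  0  1  1  2  0
The P-positions (g = 0) in 0..10 are 0, 1, 5, 6, 10.

0, 1, 5, 6, 10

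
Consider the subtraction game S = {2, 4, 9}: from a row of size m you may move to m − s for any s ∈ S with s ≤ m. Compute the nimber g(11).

2

Grundy values for subtraction set {2, 4, 9}:
k:     0  1  2  3  4  5  6  7  8  9 10 11
g(k):  0  0  1  1  2  2  0  0  1  1  2  2
So g(11) = 2.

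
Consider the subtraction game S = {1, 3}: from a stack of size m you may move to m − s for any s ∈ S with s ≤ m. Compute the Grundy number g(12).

0

Compute g(0), g(1), … for moves {1, 3}:
g(0) = mex{} = 0
g(1) = mex{0} = 1
g(2) = mex{1} = 0
g(3) = mex{0} = 1
g(4) = mex{1} = 0
g(5) = mex{0} = 1
g(6) = mex{1} = 0
g(7) = mex{0} = 1
g(8) = mex{1} = 0
g(9) = mex{0} = 1
g(10) = mex{1} = 0
g(11) = mex{0} = 1
g(12) = mex{1} = 0
So g(12) = 0.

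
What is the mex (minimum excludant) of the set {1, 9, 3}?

0 is not in the set, so the mex is 0.

0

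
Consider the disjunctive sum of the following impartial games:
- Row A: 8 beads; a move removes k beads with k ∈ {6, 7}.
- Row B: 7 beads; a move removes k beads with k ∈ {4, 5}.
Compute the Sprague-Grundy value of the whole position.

Grundy values for row A (subtraction set {6, 7}):
g(0) = mex{} = 0
g(1) = mex{} = 0
g(2) = mex{} = 0
g(3) = mex{} = 0
g(4) = mex{} = 0
g(5) = mex{} = 0
g(6) = mex{0} = 1
g(7) = mex{0} = 1
g(8) = mex{0} = 1
So g(8) = 1.
For row B, compute g(0), g(1), … with moves {4, 5}:
g(0) = mex{} = 0
g(1) = mex{} = 0
g(2) = mex{} = 0
g(3) = mex{} = 0
g(4) = mex{0} = 1
g(5) = mex{0} = 1
g(6) = mex{0} = 1
g(7) = mex{0} = 1
So g(7) = 1.
By the Sprague-Grundy theorem, the Grundy value of a sum of independent games is the XOR of the component values.
Combined value = 1 ⊕ 1 = 0.

0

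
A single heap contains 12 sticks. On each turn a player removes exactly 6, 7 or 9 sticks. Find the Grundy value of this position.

Build the Grundy sequence with g(k) = mex{g(k−s) : s ∈ {6, 7, 9}, s ≤ k}:
k:     0  1  2  3  4  5  6  7  8  9 10 11 12
g(k):  0  0  0  0  0  0  1  1  1  1  1  1  2
So g(12) = 2.

2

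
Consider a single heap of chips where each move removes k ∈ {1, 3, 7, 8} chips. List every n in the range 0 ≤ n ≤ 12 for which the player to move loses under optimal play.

Build the Grundy sequence with g(k) = mex{g(k−s) : s ∈ {1, 3, 7, 8}, s ≤ k}:
k:     0  1  2  3  4  5  6  7  8  9 10 11 12
g(k):  0  1  0  1  0  1  0  1  2  3  2  3  2
The P-positions (g = 0) in 0..12 are 0, 2, 4, 6.

0, 2, 4, 6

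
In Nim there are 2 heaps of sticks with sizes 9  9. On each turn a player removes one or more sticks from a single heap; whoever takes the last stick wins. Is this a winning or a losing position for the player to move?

Compute the nim-sum pairwise:
9 ⊕ 9 = 0
The nim-sum is 0, so this is a P-position: the player to move is in a losing position under optimal play.

Losing position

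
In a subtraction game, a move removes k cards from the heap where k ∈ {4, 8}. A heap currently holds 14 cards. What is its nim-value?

Grundy values for subtraction set {4, 8}:
k:     0  1  2  3  4  5  6  7  8  9 10 11 12 13 14
g(k):  0  0  0  0  1  1  1  1  2  2  2  2  0  0  0
So g(14) = 0.

0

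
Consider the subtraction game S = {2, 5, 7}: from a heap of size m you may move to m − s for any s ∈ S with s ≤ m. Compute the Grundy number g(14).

Compute g(0), g(1), … for moves {2, 5, 7}:
k:     0  1  2  3  4  5  6  7  8  9 10 11 12 13 14
g(k):  0  0  1  1  0  2  1  3  2  2  0  3  1  0  0
So g(14) = 0.

0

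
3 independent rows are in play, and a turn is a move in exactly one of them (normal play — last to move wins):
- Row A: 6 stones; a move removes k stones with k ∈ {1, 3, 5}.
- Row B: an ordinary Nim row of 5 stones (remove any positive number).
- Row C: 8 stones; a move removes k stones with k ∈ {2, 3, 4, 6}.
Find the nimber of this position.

5

Grundy values for row A (subtraction set {1, 3, 5}):
k:     0  1  2  3  4  5  6
g(k):  0  1  0  1  0  1  0
So g(6) = 0.
Row B is a plain Nim row of size 5, so its Grundy value is 5.
For row C, compute g(0), g(1), … with moves {2, 3, 4, 6}:
k:     0  1  2  3  4  5  6  7  8
g(k):  0  0  1  1  2  2  3  3  0
So g(8) = 0.
The value of a disjunctive sum is the nim-sum of the parts.
Combined value = 0 ⊕ 5 ⊕ 0 = 5.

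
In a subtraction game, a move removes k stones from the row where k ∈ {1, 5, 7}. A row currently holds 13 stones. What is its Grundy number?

1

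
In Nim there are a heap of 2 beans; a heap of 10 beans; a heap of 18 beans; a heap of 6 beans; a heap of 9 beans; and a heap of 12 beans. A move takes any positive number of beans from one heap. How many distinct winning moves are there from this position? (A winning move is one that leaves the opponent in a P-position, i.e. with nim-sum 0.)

Nim-sum: 2 ^ 10 ^ 18 ^ 6 ^ 9 ^ 12 = 25.
The overall nim-sum is X = 25. A heap of size p has a winning move iff p XOR X < p (reduce it to p XOR X).
  2: 2 XOR 25 = 27 ≥ 2 — no move.
  10: 10 XOR 25 = 19 ≥ 10 — no move.
  18: 18 XOR 25 = 11 < 18 — winning move (to 11).
  6: 6 XOR 25 = 31 ≥ 6 — no move.
  9: 9 XOR 25 = 16 ≥ 9 — no move.
  12: 12 XOR 25 = 21 ≥ 12 — no move.
That gives 1 winning move.

1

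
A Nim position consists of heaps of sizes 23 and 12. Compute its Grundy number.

Nim-sum: 23 ⊕ 12 = 27.

27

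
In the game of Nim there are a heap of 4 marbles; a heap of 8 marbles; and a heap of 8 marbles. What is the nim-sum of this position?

Compute the nim-sum pairwise:
4 XOR 8 = 12
12 XOR 8 = 4

4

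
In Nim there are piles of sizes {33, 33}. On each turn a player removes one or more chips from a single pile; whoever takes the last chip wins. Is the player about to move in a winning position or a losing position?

Losing position

Compute the nim-sum pairwise:
33 ⊕ 33 = 0
The nim-sum is 0, so this is a P-position: the player to move is in a losing position under optimal play.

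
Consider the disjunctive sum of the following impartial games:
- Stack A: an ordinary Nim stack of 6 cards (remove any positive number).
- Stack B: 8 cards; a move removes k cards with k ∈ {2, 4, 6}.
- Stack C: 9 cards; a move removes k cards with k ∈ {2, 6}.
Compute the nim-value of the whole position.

6

Stack A is a plain Nim stack of size 6, so its Grundy value is 6.
Grundy values for stack B (subtraction set {2, 4, 6}):
k:     0  1  2  3  4  5  6  7  8
g(k):  0  0  1  1  2  2  3  3  0
So g(8) = 0.
For stack C, compute g(0), g(1), … with moves {2, 6}:
g(0) = mex{} = 0
g(1) = mex{} = 0
g(2) = mex{0} = 1
g(3) = mex{0} = 1
g(4) = mex{1} = 0
g(5) = mex{1} = 0
g(6) = mex{0} = 1
g(7) = mex{0} = 1
g(8) = mex{1} = 0
g(9) = mex{1} = 0
So g(9) = 0.
The value of a disjunctive sum is the nim-sum of the parts.
Combined value = 6 ⊕ 0 ⊕ 0 = 6.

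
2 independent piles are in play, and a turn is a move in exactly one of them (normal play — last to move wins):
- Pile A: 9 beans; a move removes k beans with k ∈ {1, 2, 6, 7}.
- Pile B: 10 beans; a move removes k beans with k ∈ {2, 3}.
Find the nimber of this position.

1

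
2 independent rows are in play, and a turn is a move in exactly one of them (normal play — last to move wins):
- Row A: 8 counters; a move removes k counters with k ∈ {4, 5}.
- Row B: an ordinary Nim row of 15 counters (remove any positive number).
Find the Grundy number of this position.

13

For row A, compute g(0), g(1), … with moves {4, 5}:
g(0) = mex{} = 0
g(1) = mex{} = 0
g(2) = mex{} = 0
g(3) = mex{} = 0
g(4) = mex{0} = 1
g(5) = mex{0} = 1
g(6) = mex{0} = 1
g(7) = mex{0} = 1
g(8) = mex{0,1} = 2
So g(8) = 2.
Row B is a plain Nim row of size 15, so its Grundy value is 15.
By the Sprague-Grundy theorem, the Grundy value of a sum of independent games is the XOR of the component values.
Combined value = 2 ⊕ 15 = 13.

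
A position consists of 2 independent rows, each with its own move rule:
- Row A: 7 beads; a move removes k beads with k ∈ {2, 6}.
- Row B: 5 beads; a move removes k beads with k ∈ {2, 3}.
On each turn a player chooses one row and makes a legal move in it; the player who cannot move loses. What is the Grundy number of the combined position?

1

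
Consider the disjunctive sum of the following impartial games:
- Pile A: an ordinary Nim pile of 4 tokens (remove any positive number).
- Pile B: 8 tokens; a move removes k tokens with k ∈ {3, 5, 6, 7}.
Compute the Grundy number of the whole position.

6

Pile A is a plain Nim pile of size 4, so its Grundy value is 4.
Build the Grundy sequence for pile B with g(k) = mex{g(k−s) : s ∈ {3, 5, 6, 7}, s ≤ k}:
g(0) = mex{} = 0
g(1) = mex{} = 0
g(2) = mex{} = 0
g(3) = mex{0} = 1
g(4) = mex{0} = 1
g(5) = mex{0} = 1
g(6) = mex{0,1} = 2
g(7) = mex{0,1} = 2
g(8) = mex{0,1} = 2
So g(8) = 2.
By the Sprague-Grundy theorem, the Grundy value of a sum of independent games is the XOR of the component values.
Combined value = 4 XOR 2 = 6.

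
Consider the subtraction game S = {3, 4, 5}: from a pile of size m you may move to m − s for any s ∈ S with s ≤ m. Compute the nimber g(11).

Build the Grundy sequence with g(k) = mex{g(k−s) : s ∈ {3, 4, 5}, s ≤ k}:
g(0) = mex{} = 0
g(1) = mex{} = 0
g(2) = mex{} = 0
g(3) = mex{0} = 1
g(4) = mex{0} = 1
g(5) = mex{0} = 1
g(6) = mex{0,1} = 2
g(7) = mex{0,1} = 2
g(8) = mex{1} = 0
g(9) = mex{1,2} = 0
g(10) = mex{1,2} = 0
g(11) = mex{0,2} = 1
So g(11) = 1.

1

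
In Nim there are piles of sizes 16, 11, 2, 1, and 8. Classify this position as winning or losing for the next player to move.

Winning position

Compute the nim-sum pairwise:
16 ⊕ 11 = 27
27 ⊕ 2 = 25
25 ⊕ 1 = 24
24 ⊕ 8 = 16
The nim-sum is 16 ≠ 0, so this is an N-position: the player to move can win.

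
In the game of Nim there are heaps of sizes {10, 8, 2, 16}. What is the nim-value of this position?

Nim-sum: 10 ^ 8 ^ 2 ^ 16 = 16.

16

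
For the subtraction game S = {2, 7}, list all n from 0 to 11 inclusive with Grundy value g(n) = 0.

0, 1, 4, 5, 9, 10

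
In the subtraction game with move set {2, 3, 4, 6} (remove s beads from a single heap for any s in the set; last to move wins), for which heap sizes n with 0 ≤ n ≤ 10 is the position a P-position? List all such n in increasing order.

0, 1, 8, 9

Build the Grundy sequence with g(k) = mex{g(k−s) : s ∈ {2, 3, 4, 6}, s ≤ k}:
k:     0  1  2  3  4  5  6  7  8  9 10
g(k):  0  0  1  1  2  2  3  3  0  0  1
The P-positions (g = 0) in 0..10 are 0, 1, 8, 9.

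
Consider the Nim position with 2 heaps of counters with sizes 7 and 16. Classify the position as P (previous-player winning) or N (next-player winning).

N-position

Compute the nim-sum pairwise:
7 ⊕ 16 = 23
The nim-sum is 23 ≠ 0, so this is an N-position: the player to move can win.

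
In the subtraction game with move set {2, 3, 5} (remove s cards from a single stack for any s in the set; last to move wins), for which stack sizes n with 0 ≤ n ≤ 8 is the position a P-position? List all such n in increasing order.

Compute g(0), g(1), … for moves {2, 3, 5}:
g(0) = mex{} = 0
g(1) = mex{} = 0
g(2) = mex{0} = 1
g(3) = mex{0} = 1
g(4) = mex{0,1} = 2
g(5) = mex{0,1} = 2
g(6) = mex{0,1,2} = 3
g(7) = mex{1,2} = 0
g(8) = mex{1,2,3} = 0
The P-positions (g = 0) in 0..8 are 0, 1, 7, 8.

0, 1, 7, 8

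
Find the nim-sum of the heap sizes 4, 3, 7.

Bitwise XOR of the heap sizes:
  100  (4)
  011  (3)
  111  (7)
  ---
  000  (0)

0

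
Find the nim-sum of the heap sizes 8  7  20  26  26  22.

13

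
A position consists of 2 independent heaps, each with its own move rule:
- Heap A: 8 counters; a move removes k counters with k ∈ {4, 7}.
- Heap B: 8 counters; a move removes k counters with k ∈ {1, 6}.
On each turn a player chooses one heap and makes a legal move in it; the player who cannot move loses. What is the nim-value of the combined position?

3

Grundy values for heap A (subtraction set {4, 7}):
g(0) = mex{} = 0
g(1) = mex{} = 0
g(2) = mex{} = 0
g(3) = mex{} = 0
g(4) = mex{0} = 1
g(5) = mex{0} = 1
g(6) = mex{0} = 1
g(7) = mex{0} = 1
g(8) = mex{0,1} = 2
So g(8) = 2.
Grundy values for heap B (subtraction set {1, 6}):
k:     0  1  2  3  4  5  6  7  8
g(k):  0  1  0  1  0  1  2  0  1
So g(8) = 1.
The value of a disjunctive sum is the nim-sum of the parts.
Combined value = 2 XOR 1 = 3.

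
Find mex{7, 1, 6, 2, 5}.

0 is not in the set, so the mex is 0.

0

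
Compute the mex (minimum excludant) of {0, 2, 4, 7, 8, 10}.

0 is in the set but 1 is not, so the mex is 1.

1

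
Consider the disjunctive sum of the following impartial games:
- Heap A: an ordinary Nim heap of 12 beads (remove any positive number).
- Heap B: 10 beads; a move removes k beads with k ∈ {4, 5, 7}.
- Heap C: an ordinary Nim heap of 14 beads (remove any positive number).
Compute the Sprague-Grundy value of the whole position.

0

Heap A is a plain Nim heap of size 12, so its Grundy value is 12.
Build the Grundy sequence for heap B with g(k) = mex{g(k−s) : s ∈ {4, 5, 7}, s ≤ k}:
k:     0  1  2  3  4  5  6  7  8  9 10
g(k):  0  0  0  0  1  1  1  1  2  2  2
So g(10) = 2.
Heap C is a plain Nim heap of size 14, so its Grundy value is 14.
The value of a disjunctive sum is the nim-sum of the parts.
Combined value = 12 ⊕ 2 ⊕ 14 = 0.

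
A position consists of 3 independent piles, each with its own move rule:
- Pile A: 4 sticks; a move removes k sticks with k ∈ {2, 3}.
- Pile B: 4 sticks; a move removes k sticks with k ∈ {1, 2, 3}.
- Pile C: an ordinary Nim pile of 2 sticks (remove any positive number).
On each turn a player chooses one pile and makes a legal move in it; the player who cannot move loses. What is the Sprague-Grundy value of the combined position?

Grundy values for pile A (subtraction set {2, 3}):
g(0) = mex{} = 0
g(1) = mex{} = 0
g(2) = mex{0} = 1
g(3) = mex{0} = 1
g(4) = mex{0,1} = 2
So g(4) = 2.
Build the Grundy sequence for pile B with g(k) = mex{g(k−s) : s ∈ {1, 2, 3}, s ≤ k}:
k:     0  1  2  3  4
g(k):  0  1  2  3  0
So g(4) = 0.
Pile C is a plain Nim pile of size 2, so its Grundy value is 2.
The value of a disjunctive sum is the nim-sum of the parts.
Combined value = 2 XOR 0 XOR 2 = 0.

0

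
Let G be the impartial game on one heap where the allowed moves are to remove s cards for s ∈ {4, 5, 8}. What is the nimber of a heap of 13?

0

Build the Grundy sequence with g(k) = mex{g(k−s) : s ∈ {4, 5, 8}, s ≤ k}:
g(0) = mex{} = 0
g(1) = mex{} = 0
g(2) = mex{} = 0
g(3) = mex{} = 0
g(4) = mex{0} = 1
g(5) = mex{0} = 1
g(6) = mex{0} = 1
g(7) = mex{0} = 1
g(8) = mex{0,1} = 2
g(9) = mex{0,1} = 2
g(10) = mex{0,1} = 2
g(11) = mex{0,1} = 2
g(12) = mex{1,2} = 0
g(13) = mex{1,2} = 0
So g(13) = 0.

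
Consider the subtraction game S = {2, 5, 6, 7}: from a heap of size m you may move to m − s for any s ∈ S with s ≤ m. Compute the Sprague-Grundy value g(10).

3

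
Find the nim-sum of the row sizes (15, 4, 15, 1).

Nim-sum: 15 ⊕ 4 ⊕ 15 ⊕ 1 = 5.

5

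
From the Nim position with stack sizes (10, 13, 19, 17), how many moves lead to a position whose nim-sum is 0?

Nim-sum: 10 XOR 13 XOR 19 XOR 17 = 5.
The overall nim-sum is X = 5. A stack of size p has a winning move iff p XOR X < p (reduce it to p XOR X).
  10: 10 XOR 5 = 15 ≥ 10 — no move.
  13: 13 XOR 5 = 8 < 13 — winning move (to 8).
  19: 19 XOR 5 = 22 ≥ 19 — no move.
  17: 17 XOR 5 = 20 ≥ 17 — no move.
That gives 1 winning move.

1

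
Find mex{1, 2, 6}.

0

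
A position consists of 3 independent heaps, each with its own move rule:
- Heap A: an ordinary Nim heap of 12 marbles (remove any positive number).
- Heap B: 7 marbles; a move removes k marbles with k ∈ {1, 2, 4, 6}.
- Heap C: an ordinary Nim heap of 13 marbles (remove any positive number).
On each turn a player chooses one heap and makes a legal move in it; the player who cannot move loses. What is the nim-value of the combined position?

5

Heap A is a plain Nim heap of size 12, so its Grundy value is 12.
Grundy values for heap B (subtraction set {1, 2, 4, 6}):
k:     0  1  2  3  4  5  6  7
g(k):  0  1  2  0  1  2  3  4
So g(7) = 4.
Heap C is a plain Nim heap of size 13, so its Grundy value is 13.
The value of a disjunctive sum is the nim-sum of the parts.
Combined value = 12 ⊕ 4 ⊕ 13 = 5.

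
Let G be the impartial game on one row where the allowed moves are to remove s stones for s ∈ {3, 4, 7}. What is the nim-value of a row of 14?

1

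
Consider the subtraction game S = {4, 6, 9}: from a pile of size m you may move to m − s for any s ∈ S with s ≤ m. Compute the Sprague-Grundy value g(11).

2

Compute g(0), g(1), … for moves {4, 6, 9}:
k:     0  1  2  3  4  5  6  7  8  9 10 11
g(k):  0  0  0  0  1  1  1  1  2  2  2  2
So g(11) = 2.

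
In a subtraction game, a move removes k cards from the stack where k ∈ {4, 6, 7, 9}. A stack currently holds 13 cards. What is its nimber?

0

Build the Grundy sequence with g(k) = mex{g(k−s) : s ∈ {4, 6, 7, 9}, s ≤ k}:
k:     0  1  2  3  4  5  6  7  8  9 10 11 12 13
g(k):  0  0  0  0  1  1  1  1  2  2  2  2  3  0
So g(13) = 0.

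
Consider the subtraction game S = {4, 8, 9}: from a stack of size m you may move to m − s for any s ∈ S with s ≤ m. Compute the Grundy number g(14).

Build the Grundy sequence with g(k) = mex{g(k−s) : s ∈ {4, 8, 9}, s ≤ k}:
k:     0  1  2  3  4  5  6  7  8  9 10 11 12 13 14
g(k):  0  0  0  0  1  1  1  1  2  2  2  2  3  0  0
So g(14) = 0.

0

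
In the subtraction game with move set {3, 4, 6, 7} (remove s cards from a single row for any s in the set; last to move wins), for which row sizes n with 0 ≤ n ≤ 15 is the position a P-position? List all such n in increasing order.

0, 1, 2, 10, 11, 12

Build the Grundy sequence with g(k) = mex{g(k−s) : s ∈ {3, 4, 6, 7}, s ≤ k}:
k:     0  1  2  3  4  5  6  7  8  9 10 11 12 13 14 15
g(k):  0  0  0  1  1  1  2  2  2  3  0  0  0  1  1  1
The P-positions (g = 0) in 0..15 are 0, 1, 2, 10, 11, 12.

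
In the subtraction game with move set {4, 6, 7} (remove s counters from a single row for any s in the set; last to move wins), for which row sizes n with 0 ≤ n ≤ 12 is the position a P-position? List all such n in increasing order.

0, 1, 2, 3, 11, 12

Compute g(0), g(1), … for moves {4, 6, 7}:
k:     0  1  2  3  4  5  6  7  8  9 10 11 12
g(k):  0  0  0  0  1  1  1  1  2  2  2  0  0
The P-positions (g = 0) in 0..12 are 0, 1, 2, 3, 11, 12.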